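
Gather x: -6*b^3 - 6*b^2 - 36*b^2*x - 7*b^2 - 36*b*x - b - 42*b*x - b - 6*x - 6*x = -6*b^3 - 13*b^2 - 2*b + x*(-36*b^2 - 78*b - 12)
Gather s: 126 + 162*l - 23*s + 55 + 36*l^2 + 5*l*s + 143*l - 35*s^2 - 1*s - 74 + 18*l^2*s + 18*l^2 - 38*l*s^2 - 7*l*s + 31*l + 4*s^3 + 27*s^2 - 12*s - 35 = 54*l^2 + 336*l + 4*s^3 + s^2*(-38*l - 8) + s*(18*l^2 - 2*l - 36) + 72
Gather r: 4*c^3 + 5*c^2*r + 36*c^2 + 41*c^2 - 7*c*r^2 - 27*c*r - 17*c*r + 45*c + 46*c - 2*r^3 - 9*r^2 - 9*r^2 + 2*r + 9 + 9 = 4*c^3 + 77*c^2 + 91*c - 2*r^3 + r^2*(-7*c - 18) + r*(5*c^2 - 44*c + 2) + 18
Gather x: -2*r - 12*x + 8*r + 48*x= 6*r + 36*x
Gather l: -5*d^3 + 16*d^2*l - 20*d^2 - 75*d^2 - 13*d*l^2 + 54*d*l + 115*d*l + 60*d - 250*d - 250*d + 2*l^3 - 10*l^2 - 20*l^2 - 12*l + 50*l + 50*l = -5*d^3 - 95*d^2 - 440*d + 2*l^3 + l^2*(-13*d - 30) + l*(16*d^2 + 169*d + 88)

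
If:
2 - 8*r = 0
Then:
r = 1/4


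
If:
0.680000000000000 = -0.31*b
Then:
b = -2.19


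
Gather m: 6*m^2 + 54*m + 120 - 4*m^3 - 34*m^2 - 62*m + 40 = -4*m^3 - 28*m^2 - 8*m + 160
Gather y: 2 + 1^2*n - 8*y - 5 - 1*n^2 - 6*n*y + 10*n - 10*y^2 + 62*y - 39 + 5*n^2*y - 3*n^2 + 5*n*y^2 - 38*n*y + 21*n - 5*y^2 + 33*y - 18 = -4*n^2 + 32*n + y^2*(5*n - 15) + y*(5*n^2 - 44*n + 87) - 60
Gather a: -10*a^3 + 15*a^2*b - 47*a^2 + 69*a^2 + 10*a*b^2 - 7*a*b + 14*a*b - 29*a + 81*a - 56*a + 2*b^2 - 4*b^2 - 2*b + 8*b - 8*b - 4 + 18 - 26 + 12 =-10*a^3 + a^2*(15*b + 22) + a*(10*b^2 + 7*b - 4) - 2*b^2 - 2*b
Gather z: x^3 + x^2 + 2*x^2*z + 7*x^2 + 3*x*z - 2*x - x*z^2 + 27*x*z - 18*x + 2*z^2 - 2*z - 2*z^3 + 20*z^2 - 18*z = x^3 + 8*x^2 - 20*x - 2*z^3 + z^2*(22 - x) + z*(2*x^2 + 30*x - 20)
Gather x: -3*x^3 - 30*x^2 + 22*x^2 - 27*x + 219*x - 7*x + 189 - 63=-3*x^3 - 8*x^2 + 185*x + 126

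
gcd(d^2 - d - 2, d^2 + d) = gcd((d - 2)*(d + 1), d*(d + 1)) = d + 1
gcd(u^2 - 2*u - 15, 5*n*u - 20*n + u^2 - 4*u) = 1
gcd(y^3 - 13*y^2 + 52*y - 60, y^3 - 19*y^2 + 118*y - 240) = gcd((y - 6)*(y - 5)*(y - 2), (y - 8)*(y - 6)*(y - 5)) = y^2 - 11*y + 30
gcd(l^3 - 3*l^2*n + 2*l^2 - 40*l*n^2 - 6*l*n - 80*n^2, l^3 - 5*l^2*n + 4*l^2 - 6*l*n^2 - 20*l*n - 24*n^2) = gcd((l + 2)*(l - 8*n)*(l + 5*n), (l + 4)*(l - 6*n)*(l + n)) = 1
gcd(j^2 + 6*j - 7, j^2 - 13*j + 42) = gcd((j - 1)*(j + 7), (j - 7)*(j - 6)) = 1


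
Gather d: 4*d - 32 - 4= 4*d - 36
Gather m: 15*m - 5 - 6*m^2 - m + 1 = -6*m^2 + 14*m - 4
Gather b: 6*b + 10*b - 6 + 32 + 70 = 16*b + 96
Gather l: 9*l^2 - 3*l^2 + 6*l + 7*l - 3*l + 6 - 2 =6*l^2 + 10*l + 4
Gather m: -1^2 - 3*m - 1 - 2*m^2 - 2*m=-2*m^2 - 5*m - 2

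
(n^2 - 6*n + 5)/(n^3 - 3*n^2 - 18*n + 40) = (n - 1)/(n^2 + 2*n - 8)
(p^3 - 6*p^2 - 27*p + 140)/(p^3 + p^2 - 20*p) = (p - 7)/p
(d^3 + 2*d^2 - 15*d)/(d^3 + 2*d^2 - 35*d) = (d^2 + 2*d - 15)/(d^2 + 2*d - 35)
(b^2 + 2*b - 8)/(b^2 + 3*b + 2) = (b^2 + 2*b - 8)/(b^2 + 3*b + 2)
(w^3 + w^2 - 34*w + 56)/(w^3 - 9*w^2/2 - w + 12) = 2*(w + 7)/(2*w + 3)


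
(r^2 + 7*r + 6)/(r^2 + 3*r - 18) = (r + 1)/(r - 3)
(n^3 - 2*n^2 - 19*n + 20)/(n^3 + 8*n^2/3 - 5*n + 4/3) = 3*(n - 5)/(3*n - 1)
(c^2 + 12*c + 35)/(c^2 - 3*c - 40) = (c + 7)/(c - 8)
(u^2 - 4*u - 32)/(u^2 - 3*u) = (u^2 - 4*u - 32)/(u*(u - 3))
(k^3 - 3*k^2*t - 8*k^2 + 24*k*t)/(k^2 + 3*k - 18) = k*(k^2 - 3*k*t - 8*k + 24*t)/(k^2 + 3*k - 18)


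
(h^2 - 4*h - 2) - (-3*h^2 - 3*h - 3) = 4*h^2 - h + 1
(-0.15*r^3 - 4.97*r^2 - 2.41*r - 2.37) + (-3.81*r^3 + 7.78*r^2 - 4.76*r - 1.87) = -3.96*r^3 + 2.81*r^2 - 7.17*r - 4.24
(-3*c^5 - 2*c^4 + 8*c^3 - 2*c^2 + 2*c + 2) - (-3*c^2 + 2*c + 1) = -3*c^5 - 2*c^4 + 8*c^3 + c^2 + 1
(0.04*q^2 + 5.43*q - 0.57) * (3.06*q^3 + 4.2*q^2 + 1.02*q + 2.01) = 0.1224*q^5 + 16.7838*q^4 + 21.1026*q^3 + 3.225*q^2 + 10.3329*q - 1.1457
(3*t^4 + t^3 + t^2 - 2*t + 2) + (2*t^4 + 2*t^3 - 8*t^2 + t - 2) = 5*t^4 + 3*t^3 - 7*t^2 - t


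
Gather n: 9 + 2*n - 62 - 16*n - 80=-14*n - 133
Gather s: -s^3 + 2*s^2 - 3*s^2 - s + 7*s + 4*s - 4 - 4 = -s^3 - s^2 + 10*s - 8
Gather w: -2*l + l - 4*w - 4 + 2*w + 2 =-l - 2*w - 2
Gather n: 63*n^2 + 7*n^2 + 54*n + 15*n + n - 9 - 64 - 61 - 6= 70*n^2 + 70*n - 140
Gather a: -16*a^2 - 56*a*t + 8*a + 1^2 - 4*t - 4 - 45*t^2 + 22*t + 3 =-16*a^2 + a*(8 - 56*t) - 45*t^2 + 18*t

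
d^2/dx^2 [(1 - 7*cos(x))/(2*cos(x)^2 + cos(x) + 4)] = (252*sin(x)^4*cos(x) - 30*sin(x)^4 + 33*sin(x)^2 + 303*cos(x)/2 - 87*cos(3*x)/2 - 14*cos(5*x) + 39)/(-2*sin(x)^2 + cos(x) + 6)^3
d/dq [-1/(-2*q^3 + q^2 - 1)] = 2*q*(1 - 3*q)/(2*q^3 - q^2 + 1)^2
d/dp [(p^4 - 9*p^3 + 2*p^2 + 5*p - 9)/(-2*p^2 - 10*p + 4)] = (-2*p^5 - 6*p^4 + 98*p^3 - 59*p^2 - 10*p - 35)/(2*(p^4 + 10*p^3 + 21*p^2 - 20*p + 4))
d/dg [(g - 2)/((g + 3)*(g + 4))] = (-g^2 + 4*g + 26)/(g^4 + 14*g^3 + 73*g^2 + 168*g + 144)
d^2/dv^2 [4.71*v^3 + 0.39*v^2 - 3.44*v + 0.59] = 28.26*v + 0.78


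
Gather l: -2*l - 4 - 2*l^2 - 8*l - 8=-2*l^2 - 10*l - 12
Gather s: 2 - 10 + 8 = 0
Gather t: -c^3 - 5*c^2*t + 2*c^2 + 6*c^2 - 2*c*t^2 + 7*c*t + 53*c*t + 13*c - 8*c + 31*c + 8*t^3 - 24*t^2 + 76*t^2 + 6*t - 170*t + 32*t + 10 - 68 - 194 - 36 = -c^3 + 8*c^2 + 36*c + 8*t^3 + t^2*(52 - 2*c) + t*(-5*c^2 + 60*c - 132) - 288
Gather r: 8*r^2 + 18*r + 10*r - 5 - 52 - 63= 8*r^2 + 28*r - 120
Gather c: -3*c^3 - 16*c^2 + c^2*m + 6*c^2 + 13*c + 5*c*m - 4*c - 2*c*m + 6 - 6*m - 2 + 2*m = -3*c^3 + c^2*(m - 10) + c*(3*m + 9) - 4*m + 4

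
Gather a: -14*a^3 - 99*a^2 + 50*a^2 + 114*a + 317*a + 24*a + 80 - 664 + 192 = -14*a^3 - 49*a^2 + 455*a - 392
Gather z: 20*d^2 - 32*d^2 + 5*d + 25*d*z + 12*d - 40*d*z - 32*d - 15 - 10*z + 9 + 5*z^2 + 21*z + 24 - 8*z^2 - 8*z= -12*d^2 - 15*d - 3*z^2 + z*(3 - 15*d) + 18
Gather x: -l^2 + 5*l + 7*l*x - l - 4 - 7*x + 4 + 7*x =-l^2 + 7*l*x + 4*l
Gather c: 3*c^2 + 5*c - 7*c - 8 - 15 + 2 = 3*c^2 - 2*c - 21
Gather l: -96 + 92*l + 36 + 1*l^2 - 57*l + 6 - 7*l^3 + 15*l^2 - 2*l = -7*l^3 + 16*l^2 + 33*l - 54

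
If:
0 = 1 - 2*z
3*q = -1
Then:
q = -1/3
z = 1/2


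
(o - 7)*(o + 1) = o^2 - 6*o - 7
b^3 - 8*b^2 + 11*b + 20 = (b - 5)*(b - 4)*(b + 1)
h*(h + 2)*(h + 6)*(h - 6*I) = h^4 + 8*h^3 - 6*I*h^3 + 12*h^2 - 48*I*h^2 - 72*I*h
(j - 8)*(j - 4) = j^2 - 12*j + 32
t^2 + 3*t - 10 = (t - 2)*(t + 5)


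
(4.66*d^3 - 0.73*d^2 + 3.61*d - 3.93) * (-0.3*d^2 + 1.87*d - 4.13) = -1.398*d^5 + 8.9332*d^4 - 21.6939*d^3 + 10.9446*d^2 - 22.2584*d + 16.2309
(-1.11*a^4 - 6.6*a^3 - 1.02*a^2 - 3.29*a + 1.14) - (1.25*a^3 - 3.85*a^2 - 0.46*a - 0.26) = -1.11*a^4 - 7.85*a^3 + 2.83*a^2 - 2.83*a + 1.4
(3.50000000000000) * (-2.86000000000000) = -10.0100000000000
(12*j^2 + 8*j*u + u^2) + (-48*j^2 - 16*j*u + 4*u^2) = -36*j^2 - 8*j*u + 5*u^2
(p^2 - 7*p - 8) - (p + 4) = p^2 - 8*p - 12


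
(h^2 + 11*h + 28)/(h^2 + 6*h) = (h^2 + 11*h + 28)/(h*(h + 6))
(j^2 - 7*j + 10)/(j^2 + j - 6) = (j - 5)/(j + 3)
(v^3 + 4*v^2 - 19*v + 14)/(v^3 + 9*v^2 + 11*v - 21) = (v - 2)/(v + 3)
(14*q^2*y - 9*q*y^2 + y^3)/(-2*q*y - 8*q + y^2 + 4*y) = y*(-7*q + y)/(y + 4)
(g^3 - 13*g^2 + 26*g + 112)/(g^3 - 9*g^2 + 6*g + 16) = (g^2 - 5*g - 14)/(g^2 - g - 2)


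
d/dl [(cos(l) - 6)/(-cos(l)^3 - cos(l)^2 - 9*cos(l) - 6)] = (21*cos(l) + 17*cos(2*l) - cos(3*l) + 137)*sin(l)/(2*(cos(l)^3 + cos(l)^2 + 9*cos(l) + 6)^2)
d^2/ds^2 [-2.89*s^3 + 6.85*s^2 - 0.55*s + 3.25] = 13.7 - 17.34*s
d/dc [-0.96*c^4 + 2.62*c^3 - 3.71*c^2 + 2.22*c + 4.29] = -3.84*c^3 + 7.86*c^2 - 7.42*c + 2.22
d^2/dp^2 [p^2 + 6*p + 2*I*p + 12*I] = 2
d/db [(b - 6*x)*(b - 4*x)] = 2*b - 10*x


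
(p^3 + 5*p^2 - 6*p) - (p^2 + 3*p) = p^3 + 4*p^2 - 9*p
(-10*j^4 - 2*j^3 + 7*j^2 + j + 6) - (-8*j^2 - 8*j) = -10*j^4 - 2*j^3 + 15*j^2 + 9*j + 6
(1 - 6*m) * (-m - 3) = 6*m^2 + 17*m - 3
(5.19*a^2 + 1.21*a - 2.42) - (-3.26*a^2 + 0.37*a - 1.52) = 8.45*a^2 + 0.84*a - 0.9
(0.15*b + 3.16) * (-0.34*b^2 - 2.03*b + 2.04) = -0.051*b^3 - 1.3789*b^2 - 6.1088*b + 6.4464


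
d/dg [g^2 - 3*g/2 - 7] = 2*g - 3/2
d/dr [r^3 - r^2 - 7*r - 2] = 3*r^2 - 2*r - 7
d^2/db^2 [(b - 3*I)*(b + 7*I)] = 2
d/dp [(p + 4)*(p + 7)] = 2*p + 11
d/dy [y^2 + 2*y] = 2*y + 2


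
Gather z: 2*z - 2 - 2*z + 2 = 0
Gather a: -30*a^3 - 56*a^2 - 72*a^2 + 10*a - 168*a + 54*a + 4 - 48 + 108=-30*a^3 - 128*a^2 - 104*a + 64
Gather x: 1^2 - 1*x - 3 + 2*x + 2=x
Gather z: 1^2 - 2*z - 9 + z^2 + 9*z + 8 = z^2 + 7*z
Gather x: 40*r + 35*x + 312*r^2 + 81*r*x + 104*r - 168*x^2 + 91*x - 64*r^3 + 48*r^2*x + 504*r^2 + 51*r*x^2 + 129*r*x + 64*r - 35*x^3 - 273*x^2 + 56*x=-64*r^3 + 816*r^2 + 208*r - 35*x^3 + x^2*(51*r - 441) + x*(48*r^2 + 210*r + 182)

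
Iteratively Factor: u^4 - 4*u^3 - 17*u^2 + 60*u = (u - 5)*(u^3 + u^2 - 12*u) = u*(u - 5)*(u^2 + u - 12) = u*(u - 5)*(u + 4)*(u - 3)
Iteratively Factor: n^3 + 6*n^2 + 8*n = (n + 4)*(n^2 + 2*n) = n*(n + 4)*(n + 2)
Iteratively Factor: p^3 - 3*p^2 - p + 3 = (p - 3)*(p^2 - 1) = (p - 3)*(p - 1)*(p + 1)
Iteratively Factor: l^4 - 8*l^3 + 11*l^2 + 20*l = (l + 1)*(l^3 - 9*l^2 + 20*l) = (l - 4)*(l + 1)*(l^2 - 5*l) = l*(l - 4)*(l + 1)*(l - 5)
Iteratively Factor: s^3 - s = (s - 1)*(s^2 + s) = s*(s - 1)*(s + 1)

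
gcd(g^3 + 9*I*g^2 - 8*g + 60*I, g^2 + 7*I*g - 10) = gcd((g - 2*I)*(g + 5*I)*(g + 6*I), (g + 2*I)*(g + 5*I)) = g + 5*I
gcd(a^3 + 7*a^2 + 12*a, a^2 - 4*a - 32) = a + 4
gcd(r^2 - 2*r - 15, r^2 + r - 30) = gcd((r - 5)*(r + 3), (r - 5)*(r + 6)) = r - 5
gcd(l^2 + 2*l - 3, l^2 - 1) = l - 1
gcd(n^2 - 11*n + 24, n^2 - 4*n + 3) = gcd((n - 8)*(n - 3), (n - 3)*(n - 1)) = n - 3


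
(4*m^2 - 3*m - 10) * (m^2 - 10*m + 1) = 4*m^4 - 43*m^3 + 24*m^2 + 97*m - 10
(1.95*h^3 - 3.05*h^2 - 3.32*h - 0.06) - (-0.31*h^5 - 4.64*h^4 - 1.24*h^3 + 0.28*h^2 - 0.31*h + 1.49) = 0.31*h^5 + 4.64*h^4 + 3.19*h^3 - 3.33*h^2 - 3.01*h - 1.55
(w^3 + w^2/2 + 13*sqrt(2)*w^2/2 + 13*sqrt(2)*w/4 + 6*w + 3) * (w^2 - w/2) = w^5 + 13*sqrt(2)*w^4/2 + 23*w^3/4 - 13*sqrt(2)*w^2/8 - 3*w/2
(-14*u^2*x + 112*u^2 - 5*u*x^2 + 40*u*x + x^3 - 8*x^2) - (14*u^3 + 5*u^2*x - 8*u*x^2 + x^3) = -14*u^3 - 19*u^2*x + 112*u^2 + 3*u*x^2 + 40*u*x - 8*x^2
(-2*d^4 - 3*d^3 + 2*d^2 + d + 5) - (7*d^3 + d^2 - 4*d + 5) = -2*d^4 - 10*d^3 + d^2 + 5*d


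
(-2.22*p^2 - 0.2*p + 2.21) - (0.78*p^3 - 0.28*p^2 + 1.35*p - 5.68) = -0.78*p^3 - 1.94*p^2 - 1.55*p + 7.89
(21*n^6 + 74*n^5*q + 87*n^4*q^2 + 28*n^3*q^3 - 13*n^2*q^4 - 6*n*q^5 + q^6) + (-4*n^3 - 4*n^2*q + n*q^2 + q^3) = 21*n^6 + 74*n^5*q + 87*n^4*q^2 + 28*n^3*q^3 - 4*n^3 - 13*n^2*q^4 - 4*n^2*q - 6*n*q^5 + n*q^2 + q^6 + q^3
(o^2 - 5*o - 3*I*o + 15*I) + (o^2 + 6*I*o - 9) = 2*o^2 - 5*o + 3*I*o - 9 + 15*I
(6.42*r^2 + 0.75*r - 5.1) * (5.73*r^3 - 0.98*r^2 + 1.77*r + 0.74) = 36.7866*r^5 - 1.9941*r^4 - 18.5946*r^3 + 11.0763*r^2 - 8.472*r - 3.774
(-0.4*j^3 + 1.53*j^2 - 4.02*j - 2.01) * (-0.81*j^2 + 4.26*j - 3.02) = 0.324*j^5 - 2.9433*j^4 + 10.982*j^3 - 20.1177*j^2 + 3.5778*j + 6.0702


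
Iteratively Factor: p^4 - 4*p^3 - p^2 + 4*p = (p - 1)*(p^3 - 3*p^2 - 4*p) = p*(p - 1)*(p^2 - 3*p - 4) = p*(p - 1)*(p + 1)*(p - 4)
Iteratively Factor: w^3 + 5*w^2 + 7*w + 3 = (w + 3)*(w^2 + 2*w + 1) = (w + 1)*(w + 3)*(w + 1)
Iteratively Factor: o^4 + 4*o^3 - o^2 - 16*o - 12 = (o + 3)*(o^3 + o^2 - 4*o - 4) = (o + 1)*(o + 3)*(o^2 - 4) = (o + 1)*(o + 2)*(o + 3)*(o - 2)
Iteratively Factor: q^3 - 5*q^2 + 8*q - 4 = (q - 2)*(q^2 - 3*q + 2) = (q - 2)^2*(q - 1)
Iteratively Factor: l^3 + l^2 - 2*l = (l - 1)*(l^2 + 2*l) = l*(l - 1)*(l + 2)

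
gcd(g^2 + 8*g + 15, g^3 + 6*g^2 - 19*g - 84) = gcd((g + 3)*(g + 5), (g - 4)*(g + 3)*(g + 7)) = g + 3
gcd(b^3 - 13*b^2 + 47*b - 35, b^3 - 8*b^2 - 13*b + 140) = b^2 - 12*b + 35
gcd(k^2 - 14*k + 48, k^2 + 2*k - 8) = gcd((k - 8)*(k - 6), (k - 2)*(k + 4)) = 1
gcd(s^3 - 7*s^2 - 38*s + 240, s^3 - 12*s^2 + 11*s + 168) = s - 8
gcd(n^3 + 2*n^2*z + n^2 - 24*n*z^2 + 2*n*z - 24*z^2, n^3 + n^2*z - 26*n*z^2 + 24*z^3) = -n^2 - 2*n*z + 24*z^2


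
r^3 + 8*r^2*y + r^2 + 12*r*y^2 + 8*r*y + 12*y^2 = (r + 1)*(r + 2*y)*(r + 6*y)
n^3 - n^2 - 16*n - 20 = (n - 5)*(n + 2)^2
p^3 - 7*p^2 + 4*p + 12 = (p - 6)*(p - 2)*(p + 1)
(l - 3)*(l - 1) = l^2 - 4*l + 3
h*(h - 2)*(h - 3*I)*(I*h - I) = I*h^4 + 3*h^3 - 3*I*h^3 - 9*h^2 + 2*I*h^2 + 6*h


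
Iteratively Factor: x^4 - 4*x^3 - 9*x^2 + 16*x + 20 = (x + 2)*(x^3 - 6*x^2 + 3*x + 10) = (x + 1)*(x + 2)*(x^2 - 7*x + 10) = (x - 5)*(x + 1)*(x + 2)*(x - 2)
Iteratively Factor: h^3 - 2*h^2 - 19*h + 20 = (h + 4)*(h^2 - 6*h + 5) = (h - 5)*(h + 4)*(h - 1)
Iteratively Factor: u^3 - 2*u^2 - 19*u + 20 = (u + 4)*(u^2 - 6*u + 5) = (u - 1)*(u + 4)*(u - 5)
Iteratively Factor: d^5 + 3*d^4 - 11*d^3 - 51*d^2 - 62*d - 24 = (d + 3)*(d^4 - 11*d^2 - 18*d - 8) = (d + 1)*(d + 3)*(d^3 - d^2 - 10*d - 8) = (d + 1)*(d + 2)*(d + 3)*(d^2 - 3*d - 4) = (d - 4)*(d + 1)*(d + 2)*(d + 3)*(d + 1)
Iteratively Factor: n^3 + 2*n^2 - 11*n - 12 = (n + 1)*(n^2 + n - 12) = (n - 3)*(n + 1)*(n + 4)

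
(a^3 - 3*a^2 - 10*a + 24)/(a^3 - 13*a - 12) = (a - 2)/(a + 1)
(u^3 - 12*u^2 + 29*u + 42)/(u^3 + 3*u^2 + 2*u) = (u^2 - 13*u + 42)/(u*(u + 2))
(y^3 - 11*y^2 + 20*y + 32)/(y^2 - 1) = (y^2 - 12*y + 32)/(y - 1)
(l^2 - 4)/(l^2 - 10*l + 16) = (l + 2)/(l - 8)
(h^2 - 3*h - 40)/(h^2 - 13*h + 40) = (h + 5)/(h - 5)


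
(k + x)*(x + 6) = k*x + 6*k + x^2 + 6*x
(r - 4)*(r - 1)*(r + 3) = r^3 - 2*r^2 - 11*r + 12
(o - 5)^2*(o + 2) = o^3 - 8*o^2 + 5*o + 50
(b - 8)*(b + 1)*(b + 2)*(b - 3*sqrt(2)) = b^4 - 5*b^3 - 3*sqrt(2)*b^3 - 22*b^2 + 15*sqrt(2)*b^2 - 16*b + 66*sqrt(2)*b + 48*sqrt(2)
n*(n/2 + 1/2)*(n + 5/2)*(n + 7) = n^4/2 + 21*n^3/4 + 27*n^2/2 + 35*n/4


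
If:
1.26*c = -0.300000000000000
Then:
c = -0.24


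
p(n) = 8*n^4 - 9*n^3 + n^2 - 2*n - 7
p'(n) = 32*n^3 - 27*n^2 + 2*n - 2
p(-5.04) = 6342.63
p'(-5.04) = -4794.69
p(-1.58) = 84.01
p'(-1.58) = -198.78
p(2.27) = 100.76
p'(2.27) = 237.72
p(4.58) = 2660.24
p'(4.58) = 2515.10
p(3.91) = 1332.29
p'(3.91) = 1505.89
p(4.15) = 1731.58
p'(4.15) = 1828.44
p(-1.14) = 23.43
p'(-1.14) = -86.78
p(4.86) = 3436.86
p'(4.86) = 3043.31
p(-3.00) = 899.00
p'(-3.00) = -1115.00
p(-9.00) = 59141.00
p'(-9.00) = -25535.00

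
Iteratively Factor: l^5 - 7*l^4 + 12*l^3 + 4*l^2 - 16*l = (l - 2)*(l^4 - 5*l^3 + 2*l^2 + 8*l) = (l - 4)*(l - 2)*(l^3 - l^2 - 2*l) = (l - 4)*(l - 2)^2*(l^2 + l) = l*(l - 4)*(l - 2)^2*(l + 1)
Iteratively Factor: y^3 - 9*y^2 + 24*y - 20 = (y - 2)*(y^2 - 7*y + 10) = (y - 5)*(y - 2)*(y - 2)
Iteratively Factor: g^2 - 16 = (g - 4)*(g + 4)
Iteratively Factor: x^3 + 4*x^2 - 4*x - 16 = (x + 2)*(x^2 + 2*x - 8) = (x - 2)*(x + 2)*(x + 4)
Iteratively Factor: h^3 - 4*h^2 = (h)*(h^2 - 4*h) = h^2*(h - 4)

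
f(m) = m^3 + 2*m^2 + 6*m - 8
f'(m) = 3*m^2 + 4*m + 6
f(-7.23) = -324.77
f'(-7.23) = 133.90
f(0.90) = -0.25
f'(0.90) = 12.03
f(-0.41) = -10.19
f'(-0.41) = 4.86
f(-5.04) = -115.46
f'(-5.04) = 62.04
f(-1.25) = -14.33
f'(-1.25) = 5.69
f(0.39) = -5.30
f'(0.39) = 8.02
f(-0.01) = -8.06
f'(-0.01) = 5.96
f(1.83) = 15.81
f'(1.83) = 23.37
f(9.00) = 937.00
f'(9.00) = 285.00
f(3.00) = 55.00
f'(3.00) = 45.00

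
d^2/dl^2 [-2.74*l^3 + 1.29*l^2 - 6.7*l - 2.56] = 2.58 - 16.44*l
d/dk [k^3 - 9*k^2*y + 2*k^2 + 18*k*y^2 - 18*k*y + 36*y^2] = 3*k^2 - 18*k*y + 4*k + 18*y^2 - 18*y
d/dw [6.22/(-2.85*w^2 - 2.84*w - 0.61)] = (35.454*w + 17.6648)/(2.85*w^2 + 2.84*w + 0.61)^2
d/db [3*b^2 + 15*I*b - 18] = 6*b + 15*I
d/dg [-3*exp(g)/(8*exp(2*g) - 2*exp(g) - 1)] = (24*exp(2*g) + 3)*exp(g)/(64*exp(4*g) - 32*exp(3*g) - 12*exp(2*g) + 4*exp(g) + 1)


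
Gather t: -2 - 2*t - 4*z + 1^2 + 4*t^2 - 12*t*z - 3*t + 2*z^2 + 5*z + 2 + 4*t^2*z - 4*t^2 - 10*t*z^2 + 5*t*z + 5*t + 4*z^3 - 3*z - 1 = 4*t^2*z + t*(-10*z^2 - 7*z) + 4*z^3 + 2*z^2 - 2*z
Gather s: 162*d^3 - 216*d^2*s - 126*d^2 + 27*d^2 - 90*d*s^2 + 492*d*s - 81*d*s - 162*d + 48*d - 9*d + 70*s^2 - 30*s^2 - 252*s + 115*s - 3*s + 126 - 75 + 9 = 162*d^3 - 99*d^2 - 123*d + s^2*(40 - 90*d) + s*(-216*d^2 + 411*d - 140) + 60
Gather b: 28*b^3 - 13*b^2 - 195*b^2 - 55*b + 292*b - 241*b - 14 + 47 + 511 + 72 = 28*b^3 - 208*b^2 - 4*b + 616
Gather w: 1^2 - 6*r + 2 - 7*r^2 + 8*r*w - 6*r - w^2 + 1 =-7*r^2 + 8*r*w - 12*r - w^2 + 4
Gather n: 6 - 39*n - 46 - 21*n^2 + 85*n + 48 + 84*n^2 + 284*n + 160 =63*n^2 + 330*n + 168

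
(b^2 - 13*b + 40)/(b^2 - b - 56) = (b - 5)/(b + 7)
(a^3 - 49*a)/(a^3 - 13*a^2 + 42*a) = (a + 7)/(a - 6)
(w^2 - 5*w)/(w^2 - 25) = w/(w + 5)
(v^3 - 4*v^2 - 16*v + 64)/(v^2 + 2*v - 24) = (v^2 - 16)/(v + 6)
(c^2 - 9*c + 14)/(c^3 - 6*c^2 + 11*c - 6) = (c - 7)/(c^2 - 4*c + 3)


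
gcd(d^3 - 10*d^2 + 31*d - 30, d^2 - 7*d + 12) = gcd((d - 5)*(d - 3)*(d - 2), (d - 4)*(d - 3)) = d - 3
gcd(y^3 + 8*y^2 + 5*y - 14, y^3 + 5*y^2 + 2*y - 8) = y^2 + y - 2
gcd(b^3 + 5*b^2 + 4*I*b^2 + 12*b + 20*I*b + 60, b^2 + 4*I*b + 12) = b^2 + 4*I*b + 12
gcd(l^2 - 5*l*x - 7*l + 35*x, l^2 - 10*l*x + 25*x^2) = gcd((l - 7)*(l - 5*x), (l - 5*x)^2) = -l + 5*x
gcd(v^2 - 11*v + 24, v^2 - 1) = 1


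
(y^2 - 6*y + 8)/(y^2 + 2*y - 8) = (y - 4)/(y + 4)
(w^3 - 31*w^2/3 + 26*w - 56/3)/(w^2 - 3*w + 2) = (3*w^2 - 25*w + 28)/(3*(w - 1))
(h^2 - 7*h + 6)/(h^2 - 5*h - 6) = (h - 1)/(h + 1)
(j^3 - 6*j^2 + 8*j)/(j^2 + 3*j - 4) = j*(j^2 - 6*j + 8)/(j^2 + 3*j - 4)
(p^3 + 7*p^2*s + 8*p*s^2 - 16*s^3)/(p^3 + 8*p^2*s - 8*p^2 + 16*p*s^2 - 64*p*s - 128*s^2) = (p - s)/(p - 8)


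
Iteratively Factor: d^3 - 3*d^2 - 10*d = (d + 2)*(d^2 - 5*d) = d*(d + 2)*(d - 5)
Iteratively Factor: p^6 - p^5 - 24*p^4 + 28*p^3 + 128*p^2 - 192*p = (p - 2)*(p^5 + p^4 - 22*p^3 - 16*p^2 + 96*p) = (p - 2)^2*(p^4 + 3*p^3 - 16*p^2 - 48*p) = (p - 4)*(p - 2)^2*(p^3 + 7*p^2 + 12*p) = (p - 4)*(p - 2)^2*(p + 3)*(p^2 + 4*p) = (p - 4)*(p - 2)^2*(p + 3)*(p + 4)*(p)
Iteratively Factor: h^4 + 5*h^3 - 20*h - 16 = (h + 1)*(h^3 + 4*h^2 - 4*h - 16) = (h + 1)*(h + 2)*(h^2 + 2*h - 8) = (h - 2)*(h + 1)*(h + 2)*(h + 4)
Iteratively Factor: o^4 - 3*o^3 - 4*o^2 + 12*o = (o - 2)*(o^3 - o^2 - 6*o) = (o - 3)*(o - 2)*(o^2 + 2*o) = o*(o - 3)*(o - 2)*(o + 2)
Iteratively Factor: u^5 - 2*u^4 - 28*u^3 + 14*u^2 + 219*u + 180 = (u + 3)*(u^4 - 5*u^3 - 13*u^2 + 53*u + 60) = (u + 3)^2*(u^3 - 8*u^2 + 11*u + 20) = (u + 1)*(u + 3)^2*(u^2 - 9*u + 20) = (u - 4)*(u + 1)*(u + 3)^2*(u - 5)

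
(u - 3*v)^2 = u^2 - 6*u*v + 9*v^2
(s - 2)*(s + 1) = s^2 - s - 2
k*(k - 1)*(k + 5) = k^3 + 4*k^2 - 5*k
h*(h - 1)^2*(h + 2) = h^4 - 3*h^2 + 2*h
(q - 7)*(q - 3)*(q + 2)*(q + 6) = q^4 - 2*q^3 - 47*q^2 + 48*q + 252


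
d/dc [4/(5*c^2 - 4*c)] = 8*(2 - 5*c)/(c^2*(5*c - 4)^2)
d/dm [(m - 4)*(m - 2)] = 2*m - 6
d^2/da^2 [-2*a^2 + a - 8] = -4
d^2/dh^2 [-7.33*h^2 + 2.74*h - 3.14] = -14.6600000000000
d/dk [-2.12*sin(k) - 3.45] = -2.12*cos(k)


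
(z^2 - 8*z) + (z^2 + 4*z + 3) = 2*z^2 - 4*z + 3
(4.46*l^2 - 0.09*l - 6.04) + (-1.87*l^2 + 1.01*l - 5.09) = 2.59*l^2 + 0.92*l - 11.13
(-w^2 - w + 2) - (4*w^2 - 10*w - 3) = -5*w^2 + 9*w + 5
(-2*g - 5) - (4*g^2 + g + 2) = -4*g^2 - 3*g - 7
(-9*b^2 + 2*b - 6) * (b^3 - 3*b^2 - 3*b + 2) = -9*b^5 + 29*b^4 + 15*b^3 - 6*b^2 + 22*b - 12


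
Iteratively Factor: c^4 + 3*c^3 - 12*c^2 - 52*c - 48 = (c + 3)*(c^3 - 12*c - 16) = (c + 2)*(c + 3)*(c^2 - 2*c - 8) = (c + 2)^2*(c + 3)*(c - 4)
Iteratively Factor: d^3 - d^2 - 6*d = (d)*(d^2 - d - 6) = d*(d + 2)*(d - 3)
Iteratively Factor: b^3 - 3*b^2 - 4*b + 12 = (b - 3)*(b^2 - 4) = (b - 3)*(b + 2)*(b - 2)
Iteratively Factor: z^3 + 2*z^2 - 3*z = (z + 3)*(z^2 - z) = (z - 1)*(z + 3)*(z)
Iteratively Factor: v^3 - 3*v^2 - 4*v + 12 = (v - 2)*(v^2 - v - 6) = (v - 3)*(v - 2)*(v + 2)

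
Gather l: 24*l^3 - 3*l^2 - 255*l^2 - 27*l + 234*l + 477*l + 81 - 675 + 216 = 24*l^3 - 258*l^2 + 684*l - 378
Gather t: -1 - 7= -8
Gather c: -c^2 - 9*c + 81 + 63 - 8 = -c^2 - 9*c + 136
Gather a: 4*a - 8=4*a - 8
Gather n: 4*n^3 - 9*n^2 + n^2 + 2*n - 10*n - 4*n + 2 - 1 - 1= 4*n^3 - 8*n^2 - 12*n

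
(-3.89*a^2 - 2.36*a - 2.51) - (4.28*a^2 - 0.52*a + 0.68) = -8.17*a^2 - 1.84*a - 3.19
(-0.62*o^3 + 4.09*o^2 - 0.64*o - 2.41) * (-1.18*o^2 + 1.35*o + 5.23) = 0.7316*o^5 - 5.6632*o^4 + 3.0341*o^3 + 23.3705*o^2 - 6.6007*o - 12.6043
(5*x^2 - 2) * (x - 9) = 5*x^3 - 45*x^2 - 2*x + 18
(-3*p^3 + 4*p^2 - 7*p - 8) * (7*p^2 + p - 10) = -21*p^5 + 25*p^4 - 15*p^3 - 103*p^2 + 62*p + 80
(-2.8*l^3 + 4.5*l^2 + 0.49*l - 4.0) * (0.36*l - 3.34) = -1.008*l^4 + 10.972*l^3 - 14.8536*l^2 - 3.0766*l + 13.36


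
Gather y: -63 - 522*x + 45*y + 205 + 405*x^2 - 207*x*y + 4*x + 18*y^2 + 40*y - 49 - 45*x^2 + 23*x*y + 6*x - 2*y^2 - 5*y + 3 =360*x^2 - 512*x + 16*y^2 + y*(80 - 184*x) + 96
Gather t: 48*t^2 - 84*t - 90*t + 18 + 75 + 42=48*t^2 - 174*t + 135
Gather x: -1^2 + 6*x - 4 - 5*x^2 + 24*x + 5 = -5*x^2 + 30*x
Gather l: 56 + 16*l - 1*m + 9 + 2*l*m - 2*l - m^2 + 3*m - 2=l*(2*m + 14) - m^2 + 2*m + 63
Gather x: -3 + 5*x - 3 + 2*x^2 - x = 2*x^2 + 4*x - 6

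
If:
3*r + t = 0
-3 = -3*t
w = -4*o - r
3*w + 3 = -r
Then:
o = 11/36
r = -1/3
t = 1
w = -8/9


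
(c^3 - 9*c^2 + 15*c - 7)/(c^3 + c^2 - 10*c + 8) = (c^2 - 8*c + 7)/(c^2 + 2*c - 8)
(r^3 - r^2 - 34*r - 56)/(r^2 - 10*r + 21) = (r^2 + 6*r + 8)/(r - 3)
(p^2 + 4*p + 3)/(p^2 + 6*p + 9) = (p + 1)/(p + 3)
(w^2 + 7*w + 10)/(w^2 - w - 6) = (w + 5)/(w - 3)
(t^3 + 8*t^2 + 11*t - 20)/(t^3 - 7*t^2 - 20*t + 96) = (t^2 + 4*t - 5)/(t^2 - 11*t + 24)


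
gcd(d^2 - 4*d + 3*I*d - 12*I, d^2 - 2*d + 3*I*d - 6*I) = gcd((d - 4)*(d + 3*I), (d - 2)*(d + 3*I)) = d + 3*I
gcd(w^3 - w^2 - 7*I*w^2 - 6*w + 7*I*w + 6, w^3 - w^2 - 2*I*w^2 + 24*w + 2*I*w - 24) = w^2 + w*(-1 - 6*I) + 6*I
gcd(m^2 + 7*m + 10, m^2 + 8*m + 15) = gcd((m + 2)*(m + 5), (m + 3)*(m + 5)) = m + 5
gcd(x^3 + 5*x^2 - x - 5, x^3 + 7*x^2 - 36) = 1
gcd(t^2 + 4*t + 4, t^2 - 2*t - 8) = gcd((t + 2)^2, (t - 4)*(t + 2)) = t + 2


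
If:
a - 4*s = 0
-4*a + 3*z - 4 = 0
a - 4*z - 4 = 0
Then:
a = -28/13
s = -7/13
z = -20/13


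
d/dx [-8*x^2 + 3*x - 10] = 3 - 16*x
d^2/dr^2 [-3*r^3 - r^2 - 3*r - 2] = -18*r - 2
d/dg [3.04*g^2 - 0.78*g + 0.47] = 6.08*g - 0.78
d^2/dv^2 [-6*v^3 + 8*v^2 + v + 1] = 16 - 36*v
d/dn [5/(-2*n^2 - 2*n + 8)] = 5*(2*n + 1)/(2*(n^2 + n - 4)^2)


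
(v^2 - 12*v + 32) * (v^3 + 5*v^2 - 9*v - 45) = v^5 - 7*v^4 - 37*v^3 + 223*v^2 + 252*v - 1440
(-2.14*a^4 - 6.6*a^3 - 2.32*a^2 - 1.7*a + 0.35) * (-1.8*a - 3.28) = 3.852*a^5 + 18.8992*a^4 + 25.824*a^3 + 10.6696*a^2 + 4.946*a - 1.148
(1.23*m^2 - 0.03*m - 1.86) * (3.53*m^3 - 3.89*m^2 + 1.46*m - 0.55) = 4.3419*m^5 - 4.8906*m^4 - 4.6533*m^3 + 6.5151*m^2 - 2.6991*m + 1.023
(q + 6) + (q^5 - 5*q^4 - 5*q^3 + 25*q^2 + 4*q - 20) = q^5 - 5*q^4 - 5*q^3 + 25*q^2 + 5*q - 14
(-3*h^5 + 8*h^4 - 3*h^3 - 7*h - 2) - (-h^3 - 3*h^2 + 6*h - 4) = -3*h^5 + 8*h^4 - 2*h^3 + 3*h^2 - 13*h + 2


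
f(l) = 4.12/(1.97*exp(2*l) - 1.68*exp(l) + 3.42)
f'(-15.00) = 0.00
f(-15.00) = 1.20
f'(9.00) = 0.00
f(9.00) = 0.00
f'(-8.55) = 0.00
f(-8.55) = 1.20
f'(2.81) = -0.02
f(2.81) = 0.01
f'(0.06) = -0.74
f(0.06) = 1.07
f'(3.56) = -0.00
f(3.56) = 0.00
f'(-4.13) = 0.01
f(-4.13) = 1.21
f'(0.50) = -0.91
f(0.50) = 0.69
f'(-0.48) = -0.20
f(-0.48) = 1.31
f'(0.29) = -0.90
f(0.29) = 0.88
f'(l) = 4.12*(-3.94*exp(2*l) + 1.68*exp(l))/(1.97*exp(2*l) - 1.68*exp(l) + 3.42)^2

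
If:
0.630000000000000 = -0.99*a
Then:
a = -0.64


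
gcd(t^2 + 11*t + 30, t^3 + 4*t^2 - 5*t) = t + 5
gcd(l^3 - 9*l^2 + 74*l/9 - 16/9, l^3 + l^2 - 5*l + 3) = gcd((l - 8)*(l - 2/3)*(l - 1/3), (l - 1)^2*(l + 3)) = 1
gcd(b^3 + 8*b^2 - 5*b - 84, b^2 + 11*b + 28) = b^2 + 11*b + 28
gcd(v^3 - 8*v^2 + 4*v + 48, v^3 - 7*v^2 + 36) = v^2 - 4*v - 12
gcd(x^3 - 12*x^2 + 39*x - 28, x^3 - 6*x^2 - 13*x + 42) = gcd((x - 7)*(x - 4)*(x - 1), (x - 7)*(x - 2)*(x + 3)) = x - 7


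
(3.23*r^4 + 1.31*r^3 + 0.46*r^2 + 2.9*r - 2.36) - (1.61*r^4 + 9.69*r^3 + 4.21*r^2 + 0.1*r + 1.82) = 1.62*r^4 - 8.38*r^3 - 3.75*r^2 + 2.8*r - 4.18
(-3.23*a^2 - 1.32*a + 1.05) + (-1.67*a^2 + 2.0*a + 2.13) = -4.9*a^2 + 0.68*a + 3.18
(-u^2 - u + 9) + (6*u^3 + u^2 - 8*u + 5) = 6*u^3 - 9*u + 14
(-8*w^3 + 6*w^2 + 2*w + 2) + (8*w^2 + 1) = -8*w^3 + 14*w^2 + 2*w + 3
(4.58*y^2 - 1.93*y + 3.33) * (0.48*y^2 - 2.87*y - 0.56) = 2.1984*y^4 - 14.071*y^3 + 4.5727*y^2 - 8.4763*y - 1.8648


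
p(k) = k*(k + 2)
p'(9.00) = 20.00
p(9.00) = 99.00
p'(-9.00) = -16.00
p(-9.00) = 63.00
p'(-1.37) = -0.74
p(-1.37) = -0.86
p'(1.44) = 4.88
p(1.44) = 4.95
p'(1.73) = 5.46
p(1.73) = 6.45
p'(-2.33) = -2.66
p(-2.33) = 0.77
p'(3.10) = 8.20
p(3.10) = 15.81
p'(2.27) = 6.54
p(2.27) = 9.69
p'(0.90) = 3.80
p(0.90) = 2.61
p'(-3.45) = -4.90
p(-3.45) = 5.00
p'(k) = 2*k + 2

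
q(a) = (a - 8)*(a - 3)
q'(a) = 2*a - 11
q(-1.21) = 38.77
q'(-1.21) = -13.42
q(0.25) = 21.31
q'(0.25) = -10.50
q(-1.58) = 43.88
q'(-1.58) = -14.16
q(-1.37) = 40.95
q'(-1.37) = -13.74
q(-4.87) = 101.29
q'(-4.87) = -20.74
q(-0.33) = 27.74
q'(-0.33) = -11.66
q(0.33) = 20.48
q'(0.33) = -10.34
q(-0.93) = 35.09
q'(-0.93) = -12.86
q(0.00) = 24.00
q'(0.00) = -11.00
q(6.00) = -6.00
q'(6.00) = 1.00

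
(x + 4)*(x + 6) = x^2 + 10*x + 24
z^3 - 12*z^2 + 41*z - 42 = (z - 7)*(z - 3)*(z - 2)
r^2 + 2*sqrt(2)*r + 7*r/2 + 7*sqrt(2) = (r + 7/2)*(r + 2*sqrt(2))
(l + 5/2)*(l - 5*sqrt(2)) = l^2 - 5*sqrt(2)*l + 5*l/2 - 25*sqrt(2)/2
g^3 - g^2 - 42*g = g*(g - 7)*(g + 6)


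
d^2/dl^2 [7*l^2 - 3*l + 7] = 14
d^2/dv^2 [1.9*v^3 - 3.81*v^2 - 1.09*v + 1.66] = 11.4*v - 7.62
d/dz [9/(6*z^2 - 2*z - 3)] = 18*(1 - 6*z)/(-6*z^2 + 2*z + 3)^2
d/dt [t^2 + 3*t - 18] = 2*t + 3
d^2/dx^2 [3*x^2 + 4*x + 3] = 6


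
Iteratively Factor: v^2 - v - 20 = (v - 5)*(v + 4)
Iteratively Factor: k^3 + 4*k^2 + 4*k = (k)*(k^2 + 4*k + 4) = k*(k + 2)*(k + 2)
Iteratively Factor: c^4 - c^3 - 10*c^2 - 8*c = (c - 4)*(c^3 + 3*c^2 + 2*c) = (c - 4)*(c + 1)*(c^2 + 2*c) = (c - 4)*(c + 1)*(c + 2)*(c)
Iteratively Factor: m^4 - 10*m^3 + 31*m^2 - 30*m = (m - 5)*(m^3 - 5*m^2 + 6*m) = (m - 5)*(m - 2)*(m^2 - 3*m) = (m - 5)*(m - 3)*(m - 2)*(m)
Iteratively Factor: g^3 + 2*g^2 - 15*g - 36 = (g - 4)*(g^2 + 6*g + 9) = (g - 4)*(g + 3)*(g + 3)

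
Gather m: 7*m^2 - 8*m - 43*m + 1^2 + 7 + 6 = 7*m^2 - 51*m + 14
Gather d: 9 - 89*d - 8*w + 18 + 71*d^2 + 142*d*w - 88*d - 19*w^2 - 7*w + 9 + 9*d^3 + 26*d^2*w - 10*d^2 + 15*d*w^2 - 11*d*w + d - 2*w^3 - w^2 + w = 9*d^3 + d^2*(26*w + 61) + d*(15*w^2 + 131*w - 176) - 2*w^3 - 20*w^2 - 14*w + 36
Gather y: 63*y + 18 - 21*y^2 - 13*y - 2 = -21*y^2 + 50*y + 16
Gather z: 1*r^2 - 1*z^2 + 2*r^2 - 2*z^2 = 3*r^2 - 3*z^2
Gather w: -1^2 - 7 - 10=-18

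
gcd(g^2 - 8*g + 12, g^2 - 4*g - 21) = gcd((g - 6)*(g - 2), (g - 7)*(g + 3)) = 1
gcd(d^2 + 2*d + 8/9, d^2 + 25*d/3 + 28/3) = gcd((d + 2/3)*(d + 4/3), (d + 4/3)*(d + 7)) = d + 4/3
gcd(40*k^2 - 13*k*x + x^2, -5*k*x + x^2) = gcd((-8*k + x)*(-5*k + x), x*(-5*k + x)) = -5*k + x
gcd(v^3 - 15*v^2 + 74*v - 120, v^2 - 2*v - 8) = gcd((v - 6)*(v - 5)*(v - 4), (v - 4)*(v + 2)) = v - 4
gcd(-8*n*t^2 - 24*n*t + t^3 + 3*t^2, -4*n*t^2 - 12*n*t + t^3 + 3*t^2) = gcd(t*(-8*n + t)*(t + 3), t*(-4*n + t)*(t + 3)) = t^2 + 3*t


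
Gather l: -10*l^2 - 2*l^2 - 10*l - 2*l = -12*l^2 - 12*l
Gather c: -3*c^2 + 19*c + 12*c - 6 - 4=-3*c^2 + 31*c - 10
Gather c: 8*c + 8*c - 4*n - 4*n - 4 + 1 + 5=16*c - 8*n + 2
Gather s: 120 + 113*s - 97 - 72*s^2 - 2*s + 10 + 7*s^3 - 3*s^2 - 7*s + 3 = 7*s^3 - 75*s^2 + 104*s + 36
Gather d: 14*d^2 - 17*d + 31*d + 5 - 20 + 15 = 14*d^2 + 14*d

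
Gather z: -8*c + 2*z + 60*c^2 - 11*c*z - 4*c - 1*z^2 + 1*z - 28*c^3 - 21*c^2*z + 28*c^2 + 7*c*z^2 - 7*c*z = -28*c^3 + 88*c^2 - 12*c + z^2*(7*c - 1) + z*(-21*c^2 - 18*c + 3)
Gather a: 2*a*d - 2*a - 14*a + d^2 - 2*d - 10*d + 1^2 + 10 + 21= a*(2*d - 16) + d^2 - 12*d + 32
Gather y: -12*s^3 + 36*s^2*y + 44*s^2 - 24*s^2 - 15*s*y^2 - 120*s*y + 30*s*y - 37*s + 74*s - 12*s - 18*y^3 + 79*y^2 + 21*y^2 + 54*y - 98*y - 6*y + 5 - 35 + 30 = -12*s^3 + 20*s^2 + 25*s - 18*y^3 + y^2*(100 - 15*s) + y*(36*s^2 - 90*s - 50)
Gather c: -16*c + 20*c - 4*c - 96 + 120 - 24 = 0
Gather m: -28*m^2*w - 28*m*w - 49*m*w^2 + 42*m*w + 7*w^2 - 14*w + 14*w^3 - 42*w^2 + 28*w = -28*m^2*w + m*(-49*w^2 + 14*w) + 14*w^3 - 35*w^2 + 14*w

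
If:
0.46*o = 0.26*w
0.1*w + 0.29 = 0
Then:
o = -1.64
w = -2.90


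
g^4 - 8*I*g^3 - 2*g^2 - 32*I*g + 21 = (g - 7*I)*(g - 3*I)*(g + I)^2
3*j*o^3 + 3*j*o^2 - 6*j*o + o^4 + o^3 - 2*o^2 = o*(3*j + o)*(o - 1)*(o + 2)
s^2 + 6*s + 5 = (s + 1)*(s + 5)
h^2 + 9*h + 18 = (h + 3)*(h + 6)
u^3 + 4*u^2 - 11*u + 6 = (u - 1)^2*(u + 6)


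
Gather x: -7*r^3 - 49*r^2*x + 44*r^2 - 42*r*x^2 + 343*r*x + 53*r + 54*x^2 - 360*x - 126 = -7*r^3 + 44*r^2 + 53*r + x^2*(54 - 42*r) + x*(-49*r^2 + 343*r - 360) - 126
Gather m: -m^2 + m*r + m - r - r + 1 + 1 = -m^2 + m*(r + 1) - 2*r + 2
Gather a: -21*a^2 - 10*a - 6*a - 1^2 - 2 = -21*a^2 - 16*a - 3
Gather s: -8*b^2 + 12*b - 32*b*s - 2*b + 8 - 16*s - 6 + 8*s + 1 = -8*b^2 + 10*b + s*(-32*b - 8) + 3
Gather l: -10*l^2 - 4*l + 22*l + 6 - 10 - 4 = -10*l^2 + 18*l - 8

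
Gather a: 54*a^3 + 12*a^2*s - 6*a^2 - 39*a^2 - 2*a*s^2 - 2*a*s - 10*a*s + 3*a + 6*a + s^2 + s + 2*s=54*a^3 + a^2*(12*s - 45) + a*(-2*s^2 - 12*s + 9) + s^2 + 3*s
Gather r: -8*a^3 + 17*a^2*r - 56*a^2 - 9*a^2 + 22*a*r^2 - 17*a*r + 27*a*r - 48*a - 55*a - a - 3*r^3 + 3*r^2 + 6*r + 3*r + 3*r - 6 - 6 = -8*a^3 - 65*a^2 - 104*a - 3*r^3 + r^2*(22*a + 3) + r*(17*a^2 + 10*a + 12) - 12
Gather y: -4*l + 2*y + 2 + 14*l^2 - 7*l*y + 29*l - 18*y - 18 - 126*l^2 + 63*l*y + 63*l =-112*l^2 + 88*l + y*(56*l - 16) - 16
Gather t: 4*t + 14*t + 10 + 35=18*t + 45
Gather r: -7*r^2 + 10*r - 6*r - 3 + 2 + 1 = -7*r^2 + 4*r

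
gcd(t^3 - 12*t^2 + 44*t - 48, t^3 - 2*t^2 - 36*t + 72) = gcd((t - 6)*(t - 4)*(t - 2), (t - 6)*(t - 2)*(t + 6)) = t^2 - 8*t + 12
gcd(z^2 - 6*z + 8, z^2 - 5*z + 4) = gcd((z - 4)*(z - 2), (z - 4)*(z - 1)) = z - 4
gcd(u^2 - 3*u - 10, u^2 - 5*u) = u - 5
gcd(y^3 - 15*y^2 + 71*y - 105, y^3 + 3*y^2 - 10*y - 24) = y - 3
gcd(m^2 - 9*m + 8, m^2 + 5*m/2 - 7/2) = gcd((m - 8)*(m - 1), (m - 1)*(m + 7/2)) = m - 1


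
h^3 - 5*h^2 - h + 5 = (h - 5)*(h - 1)*(h + 1)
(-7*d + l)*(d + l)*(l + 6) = -7*d^2*l - 42*d^2 - 6*d*l^2 - 36*d*l + l^3 + 6*l^2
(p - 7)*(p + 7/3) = p^2 - 14*p/3 - 49/3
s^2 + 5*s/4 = s*(s + 5/4)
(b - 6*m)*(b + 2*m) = b^2 - 4*b*m - 12*m^2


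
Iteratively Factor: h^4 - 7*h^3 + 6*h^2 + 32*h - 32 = (h - 4)*(h^3 - 3*h^2 - 6*h + 8) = (h - 4)*(h + 2)*(h^2 - 5*h + 4) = (h - 4)*(h - 1)*(h + 2)*(h - 4)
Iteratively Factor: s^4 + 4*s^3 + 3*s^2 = (s)*(s^3 + 4*s^2 + 3*s) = s^2*(s^2 + 4*s + 3) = s^2*(s + 3)*(s + 1)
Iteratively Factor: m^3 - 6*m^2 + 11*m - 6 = (m - 1)*(m^2 - 5*m + 6) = (m - 3)*(m - 1)*(m - 2)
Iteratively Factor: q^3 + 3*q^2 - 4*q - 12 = (q + 2)*(q^2 + q - 6) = (q + 2)*(q + 3)*(q - 2)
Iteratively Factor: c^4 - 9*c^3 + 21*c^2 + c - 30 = (c - 5)*(c^3 - 4*c^2 + c + 6) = (c - 5)*(c - 2)*(c^2 - 2*c - 3) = (c - 5)*(c - 3)*(c - 2)*(c + 1)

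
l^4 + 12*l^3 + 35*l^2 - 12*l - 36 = (l - 1)*(l + 1)*(l + 6)^2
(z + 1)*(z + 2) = z^2 + 3*z + 2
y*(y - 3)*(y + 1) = y^3 - 2*y^2 - 3*y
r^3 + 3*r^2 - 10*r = r*(r - 2)*(r + 5)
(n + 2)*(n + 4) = n^2 + 6*n + 8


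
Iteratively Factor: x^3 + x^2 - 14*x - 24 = (x - 4)*(x^2 + 5*x + 6) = (x - 4)*(x + 3)*(x + 2)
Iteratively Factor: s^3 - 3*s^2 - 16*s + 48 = (s - 4)*(s^2 + s - 12) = (s - 4)*(s + 4)*(s - 3)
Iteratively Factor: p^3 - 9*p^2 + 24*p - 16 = (p - 1)*(p^2 - 8*p + 16) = (p - 4)*(p - 1)*(p - 4)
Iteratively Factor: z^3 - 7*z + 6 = (z - 2)*(z^2 + 2*z - 3) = (z - 2)*(z + 3)*(z - 1)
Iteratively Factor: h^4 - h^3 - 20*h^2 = (h + 4)*(h^3 - 5*h^2) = h*(h + 4)*(h^2 - 5*h) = h*(h - 5)*(h + 4)*(h)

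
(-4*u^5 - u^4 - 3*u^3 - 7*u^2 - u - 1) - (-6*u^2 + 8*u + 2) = -4*u^5 - u^4 - 3*u^3 - u^2 - 9*u - 3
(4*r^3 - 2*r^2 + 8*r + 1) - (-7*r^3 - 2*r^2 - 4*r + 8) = 11*r^3 + 12*r - 7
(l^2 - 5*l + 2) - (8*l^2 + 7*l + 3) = -7*l^2 - 12*l - 1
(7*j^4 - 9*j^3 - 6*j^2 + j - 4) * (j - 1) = 7*j^5 - 16*j^4 + 3*j^3 + 7*j^2 - 5*j + 4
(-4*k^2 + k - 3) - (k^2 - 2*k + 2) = -5*k^2 + 3*k - 5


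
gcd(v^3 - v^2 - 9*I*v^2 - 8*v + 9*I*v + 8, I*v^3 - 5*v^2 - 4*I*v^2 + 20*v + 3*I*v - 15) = v - 1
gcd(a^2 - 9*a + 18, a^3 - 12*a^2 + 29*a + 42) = a - 6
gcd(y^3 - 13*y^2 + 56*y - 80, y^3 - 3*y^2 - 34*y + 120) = y^2 - 9*y + 20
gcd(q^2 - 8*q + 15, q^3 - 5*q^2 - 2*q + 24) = q - 3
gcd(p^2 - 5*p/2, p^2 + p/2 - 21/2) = 1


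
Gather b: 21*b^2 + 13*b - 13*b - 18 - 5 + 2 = 21*b^2 - 21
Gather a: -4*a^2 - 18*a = -4*a^2 - 18*a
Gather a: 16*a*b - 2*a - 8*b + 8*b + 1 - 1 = a*(16*b - 2)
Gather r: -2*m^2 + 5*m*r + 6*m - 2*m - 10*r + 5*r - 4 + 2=-2*m^2 + 4*m + r*(5*m - 5) - 2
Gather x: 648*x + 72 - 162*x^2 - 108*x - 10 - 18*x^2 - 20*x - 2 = -180*x^2 + 520*x + 60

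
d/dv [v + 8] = 1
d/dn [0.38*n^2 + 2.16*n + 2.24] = 0.76*n + 2.16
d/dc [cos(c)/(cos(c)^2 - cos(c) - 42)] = (cos(c)^2 + 42)*sin(c)/(sin(c)^2 + cos(c) + 41)^2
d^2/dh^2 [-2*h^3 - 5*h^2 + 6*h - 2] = -12*h - 10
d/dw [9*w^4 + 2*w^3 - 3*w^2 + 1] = 6*w*(6*w^2 + w - 1)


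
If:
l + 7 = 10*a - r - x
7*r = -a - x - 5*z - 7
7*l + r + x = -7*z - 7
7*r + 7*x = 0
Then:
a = 3/5 - z/10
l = -z - 1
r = -49*z/60 - 19/15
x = 49*z/60 + 19/15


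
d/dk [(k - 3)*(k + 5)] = 2*k + 2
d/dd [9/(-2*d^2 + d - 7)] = 9*(4*d - 1)/(2*d^2 - d + 7)^2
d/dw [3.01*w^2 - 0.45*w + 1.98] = 6.02*w - 0.45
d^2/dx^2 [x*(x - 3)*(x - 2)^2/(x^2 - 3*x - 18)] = 2*(x^6 - 9*x^5 - 27*x^4 + 279*x^3 + 1674*x^2 - 7452*x + 5832)/(x^6 - 9*x^5 - 27*x^4 + 297*x^3 + 486*x^2 - 2916*x - 5832)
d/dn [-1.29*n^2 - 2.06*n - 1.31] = -2.58*n - 2.06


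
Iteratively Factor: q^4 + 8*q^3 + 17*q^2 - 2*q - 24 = (q + 2)*(q^3 + 6*q^2 + 5*q - 12) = (q - 1)*(q + 2)*(q^2 + 7*q + 12) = (q - 1)*(q + 2)*(q + 3)*(q + 4)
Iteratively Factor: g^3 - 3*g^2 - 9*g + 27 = (g - 3)*(g^2 - 9) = (g - 3)^2*(g + 3)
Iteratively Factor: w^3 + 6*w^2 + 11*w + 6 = (w + 2)*(w^2 + 4*w + 3) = (w + 2)*(w + 3)*(w + 1)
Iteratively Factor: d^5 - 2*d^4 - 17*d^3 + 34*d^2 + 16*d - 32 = (d - 2)*(d^4 - 17*d^2 + 16) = (d - 2)*(d + 4)*(d^3 - 4*d^2 - d + 4) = (d - 4)*(d - 2)*(d + 4)*(d^2 - 1) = (d - 4)*(d - 2)*(d + 1)*(d + 4)*(d - 1)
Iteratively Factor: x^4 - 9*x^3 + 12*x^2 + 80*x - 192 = (x - 4)*(x^3 - 5*x^2 - 8*x + 48) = (x - 4)^2*(x^2 - x - 12) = (x - 4)^2*(x + 3)*(x - 4)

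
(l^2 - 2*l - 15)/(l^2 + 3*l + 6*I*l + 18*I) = (l - 5)/(l + 6*I)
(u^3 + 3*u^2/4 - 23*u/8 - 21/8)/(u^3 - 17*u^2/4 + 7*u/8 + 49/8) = (2*u + 3)/(2*u - 7)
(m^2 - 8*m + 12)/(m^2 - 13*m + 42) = (m - 2)/(m - 7)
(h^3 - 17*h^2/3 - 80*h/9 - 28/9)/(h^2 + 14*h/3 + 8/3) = (3*h^2 - 19*h - 14)/(3*(h + 4))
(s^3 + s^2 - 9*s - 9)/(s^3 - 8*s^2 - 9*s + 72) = (s + 1)/(s - 8)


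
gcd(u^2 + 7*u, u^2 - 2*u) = u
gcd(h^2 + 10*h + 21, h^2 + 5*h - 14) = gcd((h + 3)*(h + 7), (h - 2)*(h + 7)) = h + 7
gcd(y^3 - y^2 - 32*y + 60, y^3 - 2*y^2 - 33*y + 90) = y^2 + y - 30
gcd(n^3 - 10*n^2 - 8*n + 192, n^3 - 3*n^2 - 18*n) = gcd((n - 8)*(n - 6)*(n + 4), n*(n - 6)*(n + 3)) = n - 6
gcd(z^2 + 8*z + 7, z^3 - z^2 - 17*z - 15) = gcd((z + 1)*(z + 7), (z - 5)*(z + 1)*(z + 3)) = z + 1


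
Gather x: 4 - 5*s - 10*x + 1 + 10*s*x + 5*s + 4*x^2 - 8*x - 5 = 4*x^2 + x*(10*s - 18)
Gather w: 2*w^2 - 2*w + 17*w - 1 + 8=2*w^2 + 15*w + 7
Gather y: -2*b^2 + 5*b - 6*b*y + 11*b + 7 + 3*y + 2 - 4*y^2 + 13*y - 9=-2*b^2 + 16*b - 4*y^2 + y*(16 - 6*b)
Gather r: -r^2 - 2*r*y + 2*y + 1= -r^2 - 2*r*y + 2*y + 1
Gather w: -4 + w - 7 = w - 11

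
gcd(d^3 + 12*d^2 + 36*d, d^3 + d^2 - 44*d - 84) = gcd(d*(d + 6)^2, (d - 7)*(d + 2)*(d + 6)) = d + 6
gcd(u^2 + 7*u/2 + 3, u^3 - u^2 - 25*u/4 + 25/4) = 1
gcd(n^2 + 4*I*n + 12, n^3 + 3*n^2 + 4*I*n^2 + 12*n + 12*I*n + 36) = n^2 + 4*I*n + 12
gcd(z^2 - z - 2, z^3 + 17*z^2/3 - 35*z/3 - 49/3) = z + 1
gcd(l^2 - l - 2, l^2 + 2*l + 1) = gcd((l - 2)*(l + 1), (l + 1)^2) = l + 1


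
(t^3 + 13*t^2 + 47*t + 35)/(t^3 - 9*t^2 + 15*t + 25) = (t^2 + 12*t + 35)/(t^2 - 10*t + 25)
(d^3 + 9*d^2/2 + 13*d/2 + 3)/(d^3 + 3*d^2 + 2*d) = (d + 3/2)/d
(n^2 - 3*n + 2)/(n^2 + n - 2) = (n - 2)/(n + 2)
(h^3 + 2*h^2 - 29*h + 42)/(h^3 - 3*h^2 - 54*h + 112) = (h - 3)/(h - 8)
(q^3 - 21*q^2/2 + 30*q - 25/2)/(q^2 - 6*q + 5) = (2*q^2 - 11*q + 5)/(2*(q - 1))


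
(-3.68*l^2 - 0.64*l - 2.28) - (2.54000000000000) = -3.68*l^2 - 0.64*l - 4.82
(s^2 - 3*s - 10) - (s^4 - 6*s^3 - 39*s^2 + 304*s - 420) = -s^4 + 6*s^3 + 40*s^2 - 307*s + 410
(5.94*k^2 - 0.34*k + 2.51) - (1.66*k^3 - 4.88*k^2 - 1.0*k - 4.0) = -1.66*k^3 + 10.82*k^2 + 0.66*k + 6.51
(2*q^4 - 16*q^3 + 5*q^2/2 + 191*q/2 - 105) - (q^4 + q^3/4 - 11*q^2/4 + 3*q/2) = q^4 - 65*q^3/4 + 21*q^2/4 + 94*q - 105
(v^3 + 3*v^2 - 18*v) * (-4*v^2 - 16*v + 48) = -4*v^5 - 28*v^4 + 72*v^3 + 432*v^2 - 864*v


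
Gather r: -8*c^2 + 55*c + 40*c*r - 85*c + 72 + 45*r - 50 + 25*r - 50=-8*c^2 - 30*c + r*(40*c + 70) - 28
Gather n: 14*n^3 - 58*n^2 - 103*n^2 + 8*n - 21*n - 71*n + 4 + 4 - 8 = 14*n^3 - 161*n^2 - 84*n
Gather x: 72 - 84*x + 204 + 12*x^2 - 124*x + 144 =12*x^2 - 208*x + 420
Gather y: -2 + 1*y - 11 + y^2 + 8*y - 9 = y^2 + 9*y - 22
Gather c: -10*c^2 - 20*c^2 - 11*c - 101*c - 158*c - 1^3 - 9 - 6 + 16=-30*c^2 - 270*c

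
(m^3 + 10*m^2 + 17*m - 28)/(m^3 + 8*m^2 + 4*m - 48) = (m^2 + 6*m - 7)/(m^2 + 4*m - 12)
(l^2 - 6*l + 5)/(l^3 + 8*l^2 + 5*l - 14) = (l - 5)/(l^2 + 9*l + 14)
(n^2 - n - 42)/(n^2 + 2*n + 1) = (n^2 - n - 42)/(n^2 + 2*n + 1)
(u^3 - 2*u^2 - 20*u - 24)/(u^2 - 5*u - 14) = (u^2 - 4*u - 12)/(u - 7)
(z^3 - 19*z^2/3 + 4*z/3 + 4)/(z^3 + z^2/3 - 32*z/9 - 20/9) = 3*(z^2 - 7*z + 6)/(3*z^2 - z - 10)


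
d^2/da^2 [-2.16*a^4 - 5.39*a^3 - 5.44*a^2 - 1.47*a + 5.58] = -25.92*a^2 - 32.34*a - 10.88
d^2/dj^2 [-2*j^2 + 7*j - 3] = -4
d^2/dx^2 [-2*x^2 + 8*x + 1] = -4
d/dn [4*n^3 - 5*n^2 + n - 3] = 12*n^2 - 10*n + 1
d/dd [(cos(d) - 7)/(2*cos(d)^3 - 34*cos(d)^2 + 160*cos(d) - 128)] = (cos(d)^2 - 11*cos(d) + 31)*sin(d)/((cos(d) - 8)^3*(cos(d) - 1)^2)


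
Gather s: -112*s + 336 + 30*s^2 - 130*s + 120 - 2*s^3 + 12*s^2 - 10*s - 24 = -2*s^3 + 42*s^2 - 252*s + 432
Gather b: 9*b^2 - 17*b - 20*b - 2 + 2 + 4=9*b^2 - 37*b + 4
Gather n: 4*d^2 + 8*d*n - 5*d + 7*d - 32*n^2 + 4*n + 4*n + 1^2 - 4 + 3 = 4*d^2 + 2*d - 32*n^2 + n*(8*d + 8)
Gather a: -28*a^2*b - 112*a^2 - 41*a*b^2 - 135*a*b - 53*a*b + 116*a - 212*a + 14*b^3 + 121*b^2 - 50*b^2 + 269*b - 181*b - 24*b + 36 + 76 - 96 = a^2*(-28*b - 112) + a*(-41*b^2 - 188*b - 96) + 14*b^3 + 71*b^2 + 64*b + 16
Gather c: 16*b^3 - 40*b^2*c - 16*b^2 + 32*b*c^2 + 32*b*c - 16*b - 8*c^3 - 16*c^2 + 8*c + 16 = 16*b^3 - 16*b^2 - 16*b - 8*c^3 + c^2*(32*b - 16) + c*(-40*b^2 + 32*b + 8) + 16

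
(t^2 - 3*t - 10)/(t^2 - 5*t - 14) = (t - 5)/(t - 7)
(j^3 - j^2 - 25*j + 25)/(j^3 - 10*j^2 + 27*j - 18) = (j^2 - 25)/(j^2 - 9*j + 18)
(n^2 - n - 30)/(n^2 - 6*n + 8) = (n^2 - n - 30)/(n^2 - 6*n + 8)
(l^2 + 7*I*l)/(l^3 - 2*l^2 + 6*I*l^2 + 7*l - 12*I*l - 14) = l/(l^2 - l*(2 + I) + 2*I)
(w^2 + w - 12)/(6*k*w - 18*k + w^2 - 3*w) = (w + 4)/(6*k + w)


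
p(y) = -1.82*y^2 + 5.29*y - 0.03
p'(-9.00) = 38.05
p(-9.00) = -195.06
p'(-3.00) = 16.21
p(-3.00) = -32.28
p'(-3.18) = 16.87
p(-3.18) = -35.26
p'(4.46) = -10.94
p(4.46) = -12.64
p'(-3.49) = 17.99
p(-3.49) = -40.66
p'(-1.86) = 12.06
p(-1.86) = -16.17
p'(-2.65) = 14.94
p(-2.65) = -26.83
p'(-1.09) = 9.26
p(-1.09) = -7.96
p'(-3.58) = 18.32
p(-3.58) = -42.29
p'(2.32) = -3.15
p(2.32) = 2.45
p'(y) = 5.29 - 3.64*y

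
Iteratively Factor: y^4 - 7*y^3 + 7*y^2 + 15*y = (y - 3)*(y^3 - 4*y^2 - 5*y) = y*(y - 3)*(y^2 - 4*y - 5) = y*(y - 3)*(y + 1)*(y - 5)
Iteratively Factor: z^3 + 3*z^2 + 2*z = (z + 1)*(z^2 + 2*z) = (z + 1)*(z + 2)*(z)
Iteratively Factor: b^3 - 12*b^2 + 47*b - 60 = (b - 5)*(b^2 - 7*b + 12) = (b - 5)*(b - 3)*(b - 4)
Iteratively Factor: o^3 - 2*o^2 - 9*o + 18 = (o - 2)*(o^2 - 9) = (o - 2)*(o + 3)*(o - 3)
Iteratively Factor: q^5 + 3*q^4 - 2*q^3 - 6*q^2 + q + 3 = (q + 1)*(q^4 + 2*q^3 - 4*q^2 - 2*q + 3) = (q - 1)*(q + 1)*(q^3 + 3*q^2 - q - 3) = (q - 1)*(q + 1)*(q + 3)*(q^2 - 1) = (q - 1)^2*(q + 1)*(q + 3)*(q + 1)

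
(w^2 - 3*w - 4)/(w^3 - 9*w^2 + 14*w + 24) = 1/(w - 6)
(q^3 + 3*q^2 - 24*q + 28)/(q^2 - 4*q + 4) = q + 7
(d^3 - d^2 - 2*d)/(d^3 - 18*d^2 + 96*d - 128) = d*(d + 1)/(d^2 - 16*d + 64)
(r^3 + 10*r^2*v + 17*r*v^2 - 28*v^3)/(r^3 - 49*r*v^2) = (r^2 + 3*r*v - 4*v^2)/(r*(r - 7*v))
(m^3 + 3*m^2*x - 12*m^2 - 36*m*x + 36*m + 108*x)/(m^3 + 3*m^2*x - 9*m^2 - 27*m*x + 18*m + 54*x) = (m - 6)/(m - 3)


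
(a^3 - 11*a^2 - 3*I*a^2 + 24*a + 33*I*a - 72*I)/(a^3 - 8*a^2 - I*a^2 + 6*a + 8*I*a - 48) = (a - 3)/(a + 2*I)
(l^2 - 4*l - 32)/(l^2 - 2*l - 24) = (l - 8)/(l - 6)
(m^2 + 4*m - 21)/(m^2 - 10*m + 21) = (m + 7)/(m - 7)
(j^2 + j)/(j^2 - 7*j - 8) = j/(j - 8)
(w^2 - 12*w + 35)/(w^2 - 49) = (w - 5)/(w + 7)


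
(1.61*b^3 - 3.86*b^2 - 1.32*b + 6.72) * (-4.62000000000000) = -7.4382*b^3 + 17.8332*b^2 + 6.0984*b - 31.0464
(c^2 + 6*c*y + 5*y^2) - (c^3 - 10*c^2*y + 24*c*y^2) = -c^3 + 10*c^2*y + c^2 - 24*c*y^2 + 6*c*y + 5*y^2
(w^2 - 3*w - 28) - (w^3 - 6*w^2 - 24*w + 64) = -w^3 + 7*w^2 + 21*w - 92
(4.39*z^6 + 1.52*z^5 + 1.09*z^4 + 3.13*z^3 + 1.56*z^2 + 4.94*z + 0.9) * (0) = 0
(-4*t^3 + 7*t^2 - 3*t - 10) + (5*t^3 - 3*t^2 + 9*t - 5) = t^3 + 4*t^2 + 6*t - 15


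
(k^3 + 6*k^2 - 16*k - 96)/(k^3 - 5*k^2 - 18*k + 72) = (k^2 + 2*k - 24)/(k^2 - 9*k + 18)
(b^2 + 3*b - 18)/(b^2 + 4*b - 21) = (b + 6)/(b + 7)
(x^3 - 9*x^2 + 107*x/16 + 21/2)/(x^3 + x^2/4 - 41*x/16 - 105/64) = 4*(x - 8)/(4*x + 5)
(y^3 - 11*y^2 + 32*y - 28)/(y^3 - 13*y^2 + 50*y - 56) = (y - 2)/(y - 4)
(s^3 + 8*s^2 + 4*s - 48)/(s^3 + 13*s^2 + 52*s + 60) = (s^2 + 2*s - 8)/(s^2 + 7*s + 10)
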